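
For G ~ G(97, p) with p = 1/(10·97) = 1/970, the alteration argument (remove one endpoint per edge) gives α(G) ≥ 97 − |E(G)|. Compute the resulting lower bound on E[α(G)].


E[|E(G)|] = C(97, 2)·p = 4656 · (1/970) = 24/5.
E[α(G)] ≥ n − E[|E(G)|] = 97 − 24/5 = 461/5.
Numerically: ≈ 92.200000.
(This is only a lower bound; the true E[α(G)] may be larger.)

E[α(G)] ≥ 461/5 ≈ 92.200000.


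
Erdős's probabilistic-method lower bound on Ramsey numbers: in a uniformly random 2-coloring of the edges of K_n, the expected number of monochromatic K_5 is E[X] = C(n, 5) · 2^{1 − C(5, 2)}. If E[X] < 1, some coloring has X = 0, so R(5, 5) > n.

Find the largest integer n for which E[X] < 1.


We need C(n, 5) · 2^{1 − 10} < 1, i.e. C(n, 5) < 2^{10 − 1} = 512.
Check values of n near the boundary:
  n = 5: C(5, 5) = 1; 1 < 512? YES
  n = 6: C(6, 5) = 6; 6 < 512? YES
  n = 7: C(7, 5) = 21; 21 < 512? YES
  n = 8: C(8, 5) = 56; 56 < 512? YES
  n = 9: C(9, 5) = 126; 126 < 512? YES
  n = 10: C(10, 5) = 252; 252 < 512? YES
  n = 11: C(11, 5) = 462; 462 < 512? YES
  n = 12: C(12, 5) = 792; 792 < 512? NO
  n = 13: C(13, 5) = 1287; 1287 < 512? NO
  n = 14: C(14, 5) = 2002; 2002 < 512? NO
The largest n with C(n, 5) < 512 is n = 11 (where E[X] = 231/256 ≈ 0.90234). Hence R(5, 5) > 11, i.e. R(5, 5) ≥ 12.

Largest n = 11; hence R(5, 5) > 11.


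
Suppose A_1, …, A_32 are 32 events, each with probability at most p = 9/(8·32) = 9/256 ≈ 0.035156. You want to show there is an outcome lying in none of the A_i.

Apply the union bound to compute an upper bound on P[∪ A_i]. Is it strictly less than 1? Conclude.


Union bound: P[∪_{i=1}^{32} A_i] ≤ Σ_i P[A_i] ≤ 32·p = 32·(9/256) = 9/8.
Numerically: 9/8 ≈ 1.125000.
Is 9/8 < 1? NO.
Since the bound 9/8 is ≥ 1, the union bound is uninformative here; it does NOT by itself certify existence.

32·p = 9/8 ≈ 1.125000; existence NOT certified by the union bound.


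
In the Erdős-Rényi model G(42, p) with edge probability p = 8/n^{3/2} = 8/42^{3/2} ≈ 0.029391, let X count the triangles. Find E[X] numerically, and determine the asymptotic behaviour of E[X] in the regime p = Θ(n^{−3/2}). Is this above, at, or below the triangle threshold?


Number of potential triangles: C(42, 3) = 11480.
Each occurs with probability p³ ≈ (0.029391)³ ≈ 2.5389150e-05.
By linearity: E[X] = C(42, 3)·p³ ≈ 11480 · 2.5389150e-05 ≈ 0.29147.
Since α = 3/2 > 1, p = c/n^{3/2} = o(1/n) is below the triangle threshold p ~ 1/n. Asymptotically E[X] ~ (c³/6)·n^{3(1−α)} = (8³/6)·n^{-1.5} → 0, so by Markov's inequality G has no triangles w.h.p.

E[X] ≈ 0.29147; in regime p = Θ(1/n^{3/2}) E[X] tends to 0 (below the triangle threshold p ~ 1/n).


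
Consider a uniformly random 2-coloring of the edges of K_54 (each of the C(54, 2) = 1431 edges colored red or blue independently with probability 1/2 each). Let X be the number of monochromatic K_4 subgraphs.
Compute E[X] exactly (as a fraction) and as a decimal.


Let X = Σ_S X_S over the C(54, 4) = 316251 subsets S of size 4, where X_S = 1 if the K_4 on S is monochromatic.
For a fixed S, the K_4 on S has C(4, 2) = 6 edges. P[all 6 edges red] = (1/2)^6, and likewise for blue, so P[monochromatic] = 2·(1/2)^6 = 2^{1 − 6} = 1/32.
By linearity of expectation: E[X] = C(54, 4) · 2^{1 − 6} = 316251 · 1/32 = 316251/32.
Numerically: E[X] ≈ 9882.84375.

E[X] = C(54,4)·2^(1−C(4,2)) = 316251/32 ≈ 9882.84375.


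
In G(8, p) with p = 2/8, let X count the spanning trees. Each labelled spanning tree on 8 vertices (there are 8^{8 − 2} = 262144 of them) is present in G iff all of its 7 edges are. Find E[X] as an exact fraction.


K_8 has 8^{8 − 2} = 262144 labelled spanning trees.
For each such spanning tree H, let X_H = 1 if all 7 edges of H are present in G. Then P[X_H = 1] = p^{7} = (1/4)^{7} = 1/16384.
Summing the indicators: E[X] = Σ_H E[X_H] = 262144 · p^{7} = 262144 · 1/16384 = 16.
Numerically: E[X] ≈ 16.

E[X] = 262144 · (1/4)^{7} = 16 ≈ 16.


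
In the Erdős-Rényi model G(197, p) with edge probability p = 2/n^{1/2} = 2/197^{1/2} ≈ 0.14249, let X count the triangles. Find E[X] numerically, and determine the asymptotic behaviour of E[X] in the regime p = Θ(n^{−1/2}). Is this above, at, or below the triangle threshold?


Number of potential triangles: C(197, 3) = 1254890.
Each occurs with probability p³ ≈ (0.14249)³ ≈ 2.8932812e-03.
By linearity: E[X] = C(197, 3)·p³ ≈ 1254890 · 2.8932812e-03 ≈ 3630.74967.
Since α = 1/2 < 1, p = c/n^{1/2} ≫ 1/n is above the triangle threshold p ~ 1/n. Asymptotically E[X] ~ (c³/6)·n^{3(1−α)} = (2³/6)·n^{1.5} → ∞; triangles are abundant w.h.p.

E[X] ≈ 3630.74967; in regime p = Θ(1/n^{1/2}) E[X] diverges (above the triangle threshold p ~ 1/n).


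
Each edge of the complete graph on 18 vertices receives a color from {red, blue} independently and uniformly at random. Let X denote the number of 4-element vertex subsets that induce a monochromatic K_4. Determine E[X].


Let X = Σ_S X_S over the C(18, 4) = 3060 subsets S of size 4, where X_S = 1 if the K_4 on S is monochromatic.
For a fixed S, the K_4 on S has C(4, 2) = 6 edges. P[all 6 edges red] = (1/2)^6, and likewise for blue, so P[monochromatic] = 2·(1/2)^6 = 2^{1 − 6} = 1/32.
Summing: E[X] = C(18, 4) · 2^{1 − 6} = 3060 · 1/32 = 765/8.
Numerically: E[X] ≈ 95.6250.

E[X] = C(18,4)·2^(1−C(4,2)) = 765/8 ≈ 95.6250.


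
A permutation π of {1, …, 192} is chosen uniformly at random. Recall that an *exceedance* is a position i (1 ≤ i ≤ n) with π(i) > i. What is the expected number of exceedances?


Write X = Σ_{i=1}^{192} X_i, where X_i = 1_{π(i) > i}.
For each fixed i, π(i) is uniform over {1, …, 192} (marginal of a uniform permutation), so P[π(i) > i] = (n − i)/n. Summing: Σ_{i=1}^{192} (n − i)/n = (0 + 1 + … + 191)/192 = 192(192 − 1)/(2·192) = (192 − 1)/2.
Hence E[X] = Σ_{i=1}^{192} (192 − i)/192 = 191/2 ≈ 95.500000.

E[X] = 191/2 = 95.500000.


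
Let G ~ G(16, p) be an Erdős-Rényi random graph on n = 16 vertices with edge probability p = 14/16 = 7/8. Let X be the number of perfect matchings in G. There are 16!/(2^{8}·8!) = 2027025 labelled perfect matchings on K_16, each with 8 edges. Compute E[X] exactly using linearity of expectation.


K_16 has 16!/(2^{8}·8!) = 2027025 labelled perfect matchings.
For each such perfect matching H, let X_H = 1 if all 8 edges of H are present in G. Then P[X_H = 1] = p^{8} = (7/8)^{8} = 5764801/16777216.
Summing the indicators: E[X] = Σ_H E[X_H] = 2027025 · p^{8} = 2027025 · 5764801/16777216 = 11685395747025/16777216.
Numerically: E[X] ≈ 696504.

E[X] = 2027025 · (7/8)^{8} = 11685395747025/16777216 ≈ 696504.


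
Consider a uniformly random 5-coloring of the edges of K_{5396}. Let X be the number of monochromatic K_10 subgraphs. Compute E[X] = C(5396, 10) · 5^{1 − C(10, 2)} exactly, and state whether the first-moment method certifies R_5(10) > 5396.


E[X] = C(5396, 10) · 5^{1 − 45} = 5719162629614115244962800316916 · 5^{−44} = 5719162629614115244962800316916/5684341886080801486968994140625.
As a reduced fraction: E[X] = 5719162629614115244962800316916/5684341886080801486968994140625 ≈ 1.006126.
Is E[X] < 1? NO.
Since E[X] ≥ 1, the first-moment bound is inconclusive at n = 5396; it does NOT by itself certify R_5(10) > 5396.

E[X] = 5719162629614115244962800316916/5684341886080801486968994140625 ≈ 1.006126; E[X] ≥ 1; first-moment method inconclusive here.


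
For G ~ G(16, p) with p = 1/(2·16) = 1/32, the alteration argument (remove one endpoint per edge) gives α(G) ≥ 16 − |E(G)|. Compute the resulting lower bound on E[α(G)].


E[|E(G)|] = C(16, 2)·p = 120 · (1/32) = 15/4.
E[α(G)] ≥ n − E[|E(G)|] = 16 − 15/4 = 49/4.
Numerically: ≈ 12.250.
(This is only a lower bound; the true E[α(G)] may be larger.)

E[α(G)] ≥ 49/4 ≈ 12.250.


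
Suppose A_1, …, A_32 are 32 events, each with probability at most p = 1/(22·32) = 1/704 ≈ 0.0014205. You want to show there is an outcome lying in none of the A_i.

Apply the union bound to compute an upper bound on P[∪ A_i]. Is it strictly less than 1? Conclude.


Union bound: P[∪_{i=1}^{32} A_i] ≤ Σ_i P[A_i] ≤ 32·p = 32·(1/704) = 1/22.
Numerically: 1/22 ≈ 0.0454545.
Is 1/22 < 1? YES.
Since P[∪ A_i] ≤ 1/22 < 1, the complement has P[∩ A_i^c] ≥ 1 − 1/22 = 21/22 > 0, so some outcome avoids every A_i.

32·p = 1/22 ≈ 0.0454545; existence CERTIFIED by the union bound.


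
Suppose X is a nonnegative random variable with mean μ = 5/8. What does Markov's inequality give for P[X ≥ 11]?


μ = E[X] = 5/8, a = 11.
Markov: P[X ≥ 11] ≤ μ/a = (5/8)/11 = 5/88.
Numerically: ≈ 0.05682.
(Since a = 11 > μ = 0.62500, the bound 5/88 is < 1 and informative.)

P[X ≥ 11] ≤ 5/88 ≈ 0.05682.


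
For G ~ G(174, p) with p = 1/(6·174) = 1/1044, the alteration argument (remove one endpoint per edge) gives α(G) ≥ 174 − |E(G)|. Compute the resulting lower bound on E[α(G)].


E[|E(G)|] = C(174, 2)·p = 15051 · (1/1044) = 173/12.
E[α(G)] ≥ n − E[|E(G)|] = 174 − 173/12 = 1915/12.
Numerically: ≈ 159.58333.
(This is only a lower bound; the true E[α(G)] may be larger.)

E[α(G)] ≥ 1915/12 ≈ 159.58333.


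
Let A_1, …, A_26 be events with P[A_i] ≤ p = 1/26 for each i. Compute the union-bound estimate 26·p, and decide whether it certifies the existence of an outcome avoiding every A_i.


Union bound: P[∪_{i=1}^{26} A_i] ≤ Σ_i P[A_i] ≤ 26·p = 26·(1/26) = 1.
Numerically: 1 ≈ 1.0000.
Is 1 < 1? NO.
Since the bound 1 is ≥ 1, the union bound is uninformative here; it does NOT by itself certify existence.

26·p = 1 ≈ 1.0000; existence NOT certified by the union bound.


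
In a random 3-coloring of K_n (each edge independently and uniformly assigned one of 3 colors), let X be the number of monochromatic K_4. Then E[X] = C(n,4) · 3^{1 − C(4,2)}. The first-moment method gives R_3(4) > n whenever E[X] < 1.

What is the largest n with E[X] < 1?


We need C(n, 4) · 3^{1 − 6} < 1, i.e. C(n, 4) < 3^{6 − 1} = 243.
Check values of n near the boundary:
  n = 4: C(4, 4) = 1; 1 < 243? YES
  n = 5: C(5, 4) = 5; 5 < 243? YES
  n = 6: C(6, 4) = 15; 15 < 243? YES
  n = 7: C(7, 4) = 35; 35 < 243? YES
  n = 8: C(8, 4) = 70; 70 < 243? YES
  n = 9: C(9, 4) = 126; 126 < 243? YES
  n = 10: C(10, 4) = 210; 210 < 243? YES
  n = 11: C(11, 4) = 330; 330 < 243? NO
  n = 12: C(12, 4) = 495; 495 < 243? NO
The largest n with C(n, 4) < 243 is n = 10 (where E[X] = 70/81 ≈ 0.864198). Hence R_3(4) > 10, i.e. R_3(4) ≥ 11.

Largest n = 10; hence R_3(4) > 10.


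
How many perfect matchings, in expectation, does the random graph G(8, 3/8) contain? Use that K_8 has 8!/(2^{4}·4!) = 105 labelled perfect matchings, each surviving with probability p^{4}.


K_8 has 8!/(2^{4}·4!) = 105 labelled perfect matchings.
For each such perfect matching H, let X_H = 1 if all 4 edges of H are present in G. Then P[X_H = 1] = p^{4} = (3/8)^{4} = 81/4096.
By linearity of expectation: E[X] = Σ_H E[X_H] = 105 · p^{4} = 105 · 81/4096 = 8505/4096.
Numerically: E[X] ≈ 2.0764.

E[X] = 105 · (3/8)^{4} = 8505/4096 ≈ 2.0764.


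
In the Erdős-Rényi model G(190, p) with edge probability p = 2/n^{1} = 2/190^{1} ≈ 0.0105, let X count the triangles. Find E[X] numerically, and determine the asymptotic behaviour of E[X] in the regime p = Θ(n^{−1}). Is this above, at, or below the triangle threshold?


Number of potential triangles: C(190, 3) = 1125180.
Each occurs with probability p³ ≈ (0.0105)³ ≈ 1.16635e-06.
By linearity: E[X] = C(190, 3)·p³ ≈ 1125180 · 1.16635e-06 ≈ 1.312.
Here α = 1, so p = 2/n is exactly at the triangle threshold p ~ 1/n. Asymptotically E[X] → c³/6 = 2³/6 = 4/3 ≈ 1.333, a bounded constant. In this regime the triangle count is asymptotically Poisson(c³/6).

E[X] ≈ 1.312; in regime p = Θ(1/n^{1}) E[X] stays bounded (at the triangle threshold p ~ 1/n).


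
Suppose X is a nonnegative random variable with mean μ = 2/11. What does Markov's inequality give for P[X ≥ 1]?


μ = E[X] = 2/11, a = 1.
Markov: P[X ≥ 1] ≤ μ/a = (2/11)/1 = 2/11.
Numerically: ≈ 0.1818.
(Since a = 1 > μ = 0.1818, the bound 2/11 is < 1 and informative.)

P[X ≥ 1] ≤ 2/11 ≈ 0.1818.


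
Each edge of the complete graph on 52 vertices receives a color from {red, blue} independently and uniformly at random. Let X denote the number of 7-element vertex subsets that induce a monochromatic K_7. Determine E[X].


Let X = Σ_S X_S over the C(52, 7) = 133784560 subsets S of size 7, where X_S = 1 if the K_7 on S is monochromatic.
For a fixed S, the K_7 on S has C(7, 2) = 21 edges. P[all 21 edges red] = (1/2)^21, and likewise for blue, so P[monochromatic] = 2·(1/2)^21 = 2^{1 − 21} = 1/1048576.
By linearity of expectation: E[X] = C(52, 7) · 2^{1 − 21} = 133784560 · 1/1048576 = 8361535/65536.
Numerically: E[X] ≈ 127.58690.

E[X] = C(52,7)·2^(1−C(7,2)) = 8361535/65536 ≈ 127.58690.


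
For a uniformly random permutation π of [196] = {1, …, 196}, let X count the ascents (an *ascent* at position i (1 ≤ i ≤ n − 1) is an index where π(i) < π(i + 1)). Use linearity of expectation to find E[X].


Write X = Σ X_I over i = 1, …, 195, with X_I the indicator of one ascent.
There are 195 indicators.
For each fixed i, the pair (π(i), π(i+1)) is a uniformly random ordered pair of distinct values from {1, …, 196}; by symmetry P[π(i) < π(i+1)] = 1/2.
By linearity: E[X] = 195 · (1/2) = (196 − 1) · (1/2) = 195/2 ≈ 97.5000.

E[X] = 195/2 = 97.5000.


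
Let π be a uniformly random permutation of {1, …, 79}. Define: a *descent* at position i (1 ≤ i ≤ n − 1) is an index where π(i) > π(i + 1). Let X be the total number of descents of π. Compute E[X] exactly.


Write X = Σ X_I over i = 1, …, 78, with X_I the indicator of one descent.
There are 78 indicators.
For each fixed i, the pair (π(i), π(i+1)) is a uniformly random ordered pair of distinct values from {1, …, 79}; by symmetry P[π(i) > π(i+1)] = 1/2.
By linearity: E[X] = 78 · (1/2) = (79 − 1) · (1/2) = 39 ≈ 39.000000.

E[X] = 39 = 39.000000.


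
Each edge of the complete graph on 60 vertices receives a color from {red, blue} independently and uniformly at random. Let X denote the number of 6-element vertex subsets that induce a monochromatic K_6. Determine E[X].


Let X = Σ_S X_S over the C(60, 6) = 50063860 subsets S of size 6, where X_S = 1 if the K_6 on S is monochromatic.
For a fixed S, the K_6 on S has C(6, 2) = 15 edges. P[all 15 edges red] = (1/2)^15, and likewise for blue, so P[monochromatic] = 2·(1/2)^15 = 2^{1 − 15} = 1/16384.
By linearity of expectation: E[X] = C(60, 6) · 2^{1 − 15} = 50063860 · 1/16384 = 12515965/4096.
Numerically: E[X] ≈ 3055.6555.

E[X] = C(60,6)·2^(1−C(6,2)) = 12515965/4096 ≈ 3055.6555.


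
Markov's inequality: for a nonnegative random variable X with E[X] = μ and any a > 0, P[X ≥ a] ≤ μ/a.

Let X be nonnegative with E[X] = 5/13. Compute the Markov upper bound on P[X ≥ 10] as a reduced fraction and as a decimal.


μ = E[X] = 5/13, a = 10.
Markov: P[X ≥ 10] ≤ μ/a = (5/13)/10 = 1/26.
Numerically: ≈ 0.03846.
(Since a = 10 > μ = 0.38462, the bound 1/26 is < 1 and informative.)

P[X ≥ 10] ≤ 1/26 ≈ 0.03846.


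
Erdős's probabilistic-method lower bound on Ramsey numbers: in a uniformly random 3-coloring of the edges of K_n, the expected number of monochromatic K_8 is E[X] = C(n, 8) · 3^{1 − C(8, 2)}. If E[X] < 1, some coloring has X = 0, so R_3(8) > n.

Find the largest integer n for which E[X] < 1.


We need C(n, 8) · 3^{1 − 28} < 1, i.e. C(n, 8) < 3^{28 − 1} = 7625597484987.
Check values of n near the boundary:
  n = 150: C(150, 8) = 5257211409450; 5257211409450 < 7625597484987? YES
  n = 151: C(151, 8) = 5551321138650; 5551321138650 < 7625597484987? YES
  n = 152: C(152, 8) = 5859727868575; 5859727868575 < 7625597484987? YES
  n = 153: C(153, 8) = 6183023199255; 6183023199255 < 7625597484987? YES
  n = 154: C(154, 8) = 6521818990995; 6521818990995 < 7625597484987? YES
  n = 155: C(155, 8) = 6876747915675; 6876747915675 < 7625597484987? YES
  n = 156: C(156, 8) = 7248464019225; 7248464019225 < 7625597484987? YES
  n = 157: C(157, 8) = 7637643295425; 7637643295425 < 7625597484987? NO
  n = 158: C(158, 8) = 8044984271181; 8044984271181 < 7625597484987? NO
  n = 159: C(159, 8) = 8471208603429; 8471208603429 < 7625597484987? NO
The largest n with C(n, 8) < 7625597484987 is n = 156 (where E[X] = 805384891025/847288609443 ≈ 0.95054). Hence R_3(8) > 156, i.e. R_3(8) ≥ 157.

Largest n = 156; hence R_3(8) > 156.


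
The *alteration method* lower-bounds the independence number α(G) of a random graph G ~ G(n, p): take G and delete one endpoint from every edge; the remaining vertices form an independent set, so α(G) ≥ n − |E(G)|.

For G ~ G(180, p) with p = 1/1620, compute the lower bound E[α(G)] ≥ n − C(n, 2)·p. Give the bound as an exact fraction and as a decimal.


E[|E(G)|] = C(180, 2)·p = 16110 · (1/1620) = 179/18.
E[α(G)] ≥ n − E[|E(G)|] = 180 − 179/18 = 3061/18.
Numerically: ≈ 170.05556.
(This is only a lower bound; the true E[α(G)] may be larger.)

E[α(G)] ≥ 3061/18 ≈ 170.05556.


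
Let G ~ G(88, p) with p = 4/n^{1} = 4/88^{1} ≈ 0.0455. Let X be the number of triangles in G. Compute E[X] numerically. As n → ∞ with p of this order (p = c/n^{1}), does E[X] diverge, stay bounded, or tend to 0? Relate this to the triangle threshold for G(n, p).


Number of potential triangles: C(88, 3) = 109736.
Each occurs with probability p³ ≈ (0.0455)³ ≈ 9.39144e-05.
By linearity: E[X] = C(88, 3)·p³ ≈ 109736 · 9.39144e-05 ≈ 10.306.
Here α = 1, so p = 4/n is exactly at the triangle threshold p ~ 1/n. Asymptotically E[X] → c³/6 = 4³/6 = 32/3 ≈ 10.667, a bounded constant. In this regime the triangle count is asymptotically Poisson(c³/6).

E[X] ≈ 10.306; in regime p = Θ(1/n^{1}) E[X] stays bounded (at the triangle threshold p ~ 1/n).


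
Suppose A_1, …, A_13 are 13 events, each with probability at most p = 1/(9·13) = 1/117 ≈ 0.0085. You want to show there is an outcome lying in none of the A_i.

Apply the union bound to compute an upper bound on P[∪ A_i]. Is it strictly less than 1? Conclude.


Union bound: P[∪_{i=1}^{13} A_i] ≤ Σ_i P[A_i] ≤ 13·p = 13·(1/117) = 1/9.
Numerically: 1/9 ≈ 0.1111.
Is 1/9 < 1? YES.
Since P[∪ A_i] ≤ 1/9 < 1, the complement has P[∩ A_i^c] ≥ 1 − 1/9 = 8/9 > 0, so some outcome avoids every A_i.

13·p = 1/9 ≈ 0.1111; existence CERTIFIED by the union bound.


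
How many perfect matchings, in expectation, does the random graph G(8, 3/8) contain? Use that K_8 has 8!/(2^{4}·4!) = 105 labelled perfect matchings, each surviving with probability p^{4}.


K_8 has 8!/(2^{4}·4!) = 105 labelled perfect matchings.
For each such perfect matching H, let X_H = 1 if all 4 edges of H are present in G. Then P[X_H = 1] = p^{4} = (3/8)^{4} = 81/4096.
By linearity of expectation: E[X] = Σ_H E[X_H] = 105 · p^{4} = 105 · 81/4096 = 8505/4096.
Numerically: E[X] ≈ 2.08.

E[X] = 105 · (3/8)^{4} = 8505/4096 ≈ 2.08.


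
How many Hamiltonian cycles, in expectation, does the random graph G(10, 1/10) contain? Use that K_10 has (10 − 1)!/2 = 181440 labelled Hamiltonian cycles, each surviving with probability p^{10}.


K_10 has (10 − 1)!/2 = 181440 labelled Hamiltonian cycles.
For each such Hamiltonian cycle H, let X_H = 1 if all 10 edges of H are present in G. Then P[X_H = 1] = p^{10} = (1/10)^{10} = 1/10000000000.
By linearity: E[X] = Σ_H E[X_H] = 181440 · p^{10} = 181440 · 1/10000000000 = 567/31250000.
Numerically: E[X] ≈ 1.814e-05.

E[X] = 181440 · (1/10)^{10} = 567/31250000 ≈ 1.814e-05.


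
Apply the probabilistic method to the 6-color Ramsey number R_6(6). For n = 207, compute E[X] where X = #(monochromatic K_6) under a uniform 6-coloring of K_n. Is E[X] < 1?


E[X] = C(207, 6) · 6^{1 − 15} = 101563230237 · 6^{−14} = 101563230237/78364164096.
As a reduced fraction: E[X] = 33854410079/26121388032 ≈ 1.2960418.
Is E[X] < 1? NO.
Since E[X] ≥ 1, the first-moment bound is inconclusive at n = 207; it does NOT by itself certify R_6(6) > 207.

E[X] = 33854410079/26121388032 ≈ 1.2960418; E[X] ≥ 1; first-moment method inconclusive here.


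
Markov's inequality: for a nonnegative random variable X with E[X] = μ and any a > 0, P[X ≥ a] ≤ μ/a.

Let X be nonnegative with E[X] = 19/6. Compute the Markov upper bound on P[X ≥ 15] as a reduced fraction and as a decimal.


μ = E[X] = 19/6, a = 15.
Markov: P[X ≥ 15] ≤ μ/a = (19/6)/15 = 19/90.
Numerically: ≈ 0.211.
(Since a = 15 > μ = 3.167, the bound 19/90 is < 1 and informative.)

P[X ≥ 15] ≤ 19/90 ≈ 0.211.


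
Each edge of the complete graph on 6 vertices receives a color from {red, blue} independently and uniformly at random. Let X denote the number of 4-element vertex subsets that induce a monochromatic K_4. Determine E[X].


Let X = Σ_S X_S over the C(6, 4) = 15 subsets S of size 4, where X_S = 1 if the K_4 on S is monochromatic.
For a fixed S, the K_4 on S has C(4, 2) = 6 edges. P[all 6 edges red] = (1/2)^6, and likewise for blue, so P[monochromatic] = 2·(1/2)^6 = 2^{1 − 6} = 1/32.
By linearity of expectation: E[X] = C(6, 4) · 2^{1 − 6} = 15 · 1/32 = 15/32.
Numerically: E[X] ≈ 0.469.

E[X] = C(6,4)·2^(1−C(4,2)) = 15/32 ≈ 0.469.


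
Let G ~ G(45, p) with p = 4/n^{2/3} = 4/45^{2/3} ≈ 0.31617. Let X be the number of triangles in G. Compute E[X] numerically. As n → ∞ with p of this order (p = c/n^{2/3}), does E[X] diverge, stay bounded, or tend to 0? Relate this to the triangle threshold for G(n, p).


Number of potential triangles: C(45, 3) = 14190.
Each occurs with probability p³ ≈ (0.31617)³ ≈ 3.1604938e-02.
By linearity: E[X] = C(45, 3)·p³ ≈ 14190 · 3.1604938e-02 ≈ 448.47407.
Since α = 2/3 < 1, p = c/n^{2/3} ≫ 1/n is above the triangle threshold p ~ 1/n. Asymptotically E[X] ~ (c³/6)·n^{3(1−α)} = (4³/6)·n^{1} → ∞; triangles are abundant w.h.p.

E[X] ≈ 448.47407; in regime p = Θ(1/n^{2/3}) E[X] diverges (above the triangle threshold p ~ 1/n).


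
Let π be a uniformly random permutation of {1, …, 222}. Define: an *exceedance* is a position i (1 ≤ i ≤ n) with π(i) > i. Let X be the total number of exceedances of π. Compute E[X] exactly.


Write X = Σ_{i=1}^{222} X_i, where X_i = 1_{π(i) > i}.
For each fixed i, π(i) is uniform over {1, …, 222} (marginal of a uniform permutation), so P[π(i) > i] = (n − i)/n. Summing: Σ_{i=1}^{222} (n − i)/n = (0 + 1 + … + 221)/222 = 222(222 − 1)/(2·222) = (222 − 1)/2.
Hence E[X] = Σ_{i=1}^{222} (222 − i)/222 = 221/2 ≈ 110.500.

E[X] = 221/2 = 110.500.


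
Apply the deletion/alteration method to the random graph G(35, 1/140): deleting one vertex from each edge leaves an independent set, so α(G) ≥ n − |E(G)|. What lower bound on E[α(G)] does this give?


E[|E(G)|] = C(35, 2)·p = 595 · (1/140) = 17/4.
E[α(G)] ≥ n − E[|E(G)|] = 35 − 17/4 = 123/4.
Numerically: ≈ 30.750000.
(This is only a lower bound; the true E[α(G)] may be larger.)

E[α(G)] ≥ 123/4 ≈ 30.750000.


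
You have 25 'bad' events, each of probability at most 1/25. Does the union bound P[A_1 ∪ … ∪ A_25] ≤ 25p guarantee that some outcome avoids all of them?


Union bound: P[∪_{i=1}^{25} A_i] ≤ Σ_i P[A_i] ≤ 25·p = 25·(1/25) = 1.
Numerically: 1 ≈ 1.0000.
Is 1 < 1? NO.
Since the bound 1 is ≥ 1, the union bound is uninformative here; it does NOT by itself certify existence.

25·p = 1 ≈ 1.0000; existence NOT certified by the union bound.


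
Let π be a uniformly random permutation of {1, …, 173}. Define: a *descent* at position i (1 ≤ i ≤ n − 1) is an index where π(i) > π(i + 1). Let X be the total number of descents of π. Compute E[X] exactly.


Write X = Σ X_I over i = 1, …, 172, with X_I the indicator of one descent.
There are 172 indicators.
For each fixed i, the pair (π(i), π(i+1)) is a uniformly random ordered pair of distinct values from {1, …, 173}; by symmetry P[π(i) > π(i+1)] = 1/2.
By linearity: E[X] = 172 · (1/2) = (173 − 1) · (1/2) = 86 ≈ 86.000.

E[X] = 86 = 86.000.


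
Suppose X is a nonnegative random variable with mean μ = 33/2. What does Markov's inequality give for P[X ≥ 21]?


μ = E[X] = 33/2, a = 21.
Markov: P[X ≥ 21] ≤ μ/a = (33/2)/21 = 11/14.
Numerically: ≈ 0.786.
(Since a = 21 > μ = 16.500, the bound 11/14 is < 1 and informative.)

P[X ≥ 21] ≤ 11/14 ≈ 0.786.


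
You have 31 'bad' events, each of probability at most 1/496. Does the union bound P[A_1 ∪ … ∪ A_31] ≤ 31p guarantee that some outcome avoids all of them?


Union bound: P[∪_{i=1}^{31} A_i] ≤ Σ_i P[A_i] ≤ 31·p = 31·(1/496) = 1/16.
Numerically: 1/16 ≈ 0.062.
Is 1/16 < 1? YES.
Since P[∪ A_i] ≤ 1/16 < 1, the complement has P[∩ A_i^c] ≥ 1 − 1/16 = 15/16 > 0, so some outcome avoids every A_i.

31·p = 1/16 ≈ 0.062; existence CERTIFIED by the union bound.


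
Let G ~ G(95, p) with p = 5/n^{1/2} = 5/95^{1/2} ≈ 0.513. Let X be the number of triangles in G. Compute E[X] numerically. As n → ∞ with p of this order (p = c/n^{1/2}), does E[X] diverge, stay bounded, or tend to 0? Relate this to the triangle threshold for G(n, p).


Number of potential triangles: C(95, 3) = 138415.
Each occurs with probability p³ ≈ (0.513)³ ≈ 1.349972e-01.
By linearity: E[X] = C(95, 3)·p³ ≈ 138415 · 1.349972e-01 ≈ 18685.6307.
Since α = 1/2 < 1, p = c/n^{1/2} ≫ 1/n is above the triangle threshold p ~ 1/n. Asymptotically E[X] ~ (c³/6)·n^{3(1−α)} = (5³/6)·n^{1.5} → ∞; triangles are abundant w.h.p.

E[X] ≈ 18685.6307; in regime p = Θ(1/n^{1/2}) E[X] diverges (above the triangle threshold p ~ 1/n).


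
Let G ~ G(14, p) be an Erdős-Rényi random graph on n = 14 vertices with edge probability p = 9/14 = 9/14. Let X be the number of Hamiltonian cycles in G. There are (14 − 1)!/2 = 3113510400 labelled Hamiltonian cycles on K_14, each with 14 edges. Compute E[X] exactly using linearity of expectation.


K_14 has (14 − 1)!/2 = 3113510400 labelled Hamiltonian cycles.
For each such Hamiltonian cycle H, let X_H = 1 if all 14 edges of H are present in G. Then P[X_H = 1] = p^{14} = (9/14)^{14} = 22876792454961/11112006825558016.
Summing the indicators: E[X] = Σ_H E[X_H] = 3113510400 · p^{14} = 3113510400 · 22876792454961/11112006825558016 = 19873641525435994725/3100448333024.
Numerically: E[X] ≈ 6.41e+06.

E[X] = 3113510400 · (9/14)^{14} = 19873641525435994725/3100448333024 ≈ 6.41e+06.


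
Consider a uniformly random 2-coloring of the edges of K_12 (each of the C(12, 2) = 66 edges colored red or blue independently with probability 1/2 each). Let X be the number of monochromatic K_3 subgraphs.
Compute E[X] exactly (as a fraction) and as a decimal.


Let X = Σ_S X_S over the C(12, 3) = 220 subsets S of size 3, where X_S = 1 if the K_3 on S is monochromatic.
For a fixed S, the K_3 on S has C(3, 2) = 3 edges. P[all 3 edges red] = (1/2)^3, and likewise for blue, so P[monochromatic] = 2·(1/2)^3 = 2^{1 − 3} = 1/4.
By linearity: E[X] = C(12, 3) · 2^{1 − 3} = 220 · 1/4 = 55.
Numerically: E[X] ≈ 55.00000.

E[X] = C(12,3)·2^(1−C(3,2)) = 55 ≈ 55.00000.


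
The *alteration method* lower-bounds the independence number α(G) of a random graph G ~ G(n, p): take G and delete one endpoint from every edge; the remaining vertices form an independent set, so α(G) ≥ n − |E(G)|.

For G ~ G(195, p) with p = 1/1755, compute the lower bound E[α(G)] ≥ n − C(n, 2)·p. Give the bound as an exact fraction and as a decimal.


E[|E(G)|] = C(195, 2)·p = 18915 · (1/1755) = 97/9.
E[α(G)] ≥ n − E[|E(G)|] = 195 − 97/9 = 1658/9.
Numerically: ≈ 184.22222.
(This is only a lower bound; the true E[α(G)] may be larger.)

E[α(G)] ≥ 1658/9 ≈ 184.22222.


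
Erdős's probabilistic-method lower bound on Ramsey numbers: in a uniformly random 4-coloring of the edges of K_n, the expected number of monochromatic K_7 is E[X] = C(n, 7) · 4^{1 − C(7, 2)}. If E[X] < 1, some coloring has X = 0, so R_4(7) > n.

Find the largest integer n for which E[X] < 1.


We need C(n, 7) · 4^{1 − 21} < 1, i.e. C(n, 7) < 4^{21 − 1} = 1099511627776.
Check values of n near the boundary:
  n = 178: C(178, 7) = 996867063280; 996867063280 < 1099511627776? YES
  n = 179: C(179, 7) = 1037437234460; 1037437234460 < 1099511627776? YES
  n = 180: C(180, 7) = 1079414463600; 1079414463600 < 1099511627776? YES
  n = 181: C(181, 7) = 1122839183400; 1122839183400 < 1099511627776? NO
The largest n with C(n, 7) < 1099511627776 is n = 180 (where E[X] = 67463403975/68719476736 ≈ 0.982). Hence R_4(7) > 180, i.e. R_4(7) ≥ 181.

Largest n = 180; hence R_4(7) > 180.


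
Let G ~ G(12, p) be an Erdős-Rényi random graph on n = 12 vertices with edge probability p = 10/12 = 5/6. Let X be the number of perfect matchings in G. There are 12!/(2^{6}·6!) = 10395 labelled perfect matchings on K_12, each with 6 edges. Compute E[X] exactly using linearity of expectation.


K_12 has 12!/(2^{6}·6!) = 10395 labelled perfect matchings.
For each such perfect matching H, let X_H = 1 if all 6 edges of H are present in G. Then P[X_H = 1] = p^{6} = (5/6)^{6} = 15625/46656.
Summing the indicators: E[X] = Σ_H E[X_H] = 10395 · p^{6} = 10395 · 15625/46656 = 6015625/1728.
Numerically: E[X] ≈ 3481.

E[X] = 10395 · (5/6)^{6} = 6015625/1728 ≈ 3481.


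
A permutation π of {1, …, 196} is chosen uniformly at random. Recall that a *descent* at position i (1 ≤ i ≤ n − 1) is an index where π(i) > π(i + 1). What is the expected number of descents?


Write X = Σ X_I over i = 1, …, 195, with X_I the indicator of one descent.
There are 195 indicators.
For each fixed i, the pair (π(i), π(i+1)) is a uniformly random ordered pair of distinct values from {1, …, 196}; by symmetry P[π(i) > π(i+1)] = 1/2.
By linearity: E[X] = 195 · (1/2) = (196 − 1) · (1/2) = 195/2 ≈ 97.5000.

E[X] = 195/2 = 97.5000.


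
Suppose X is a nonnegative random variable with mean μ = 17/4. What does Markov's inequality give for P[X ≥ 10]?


μ = E[X] = 17/4, a = 10.
Markov: P[X ≥ 10] ≤ μ/a = (17/4)/10 = 17/40.
Numerically: ≈ 0.425000.
(Since a = 10 > μ = 4.250000, the bound 17/40 is < 1 and informative.)

P[X ≥ 10] ≤ 17/40 ≈ 0.425000.


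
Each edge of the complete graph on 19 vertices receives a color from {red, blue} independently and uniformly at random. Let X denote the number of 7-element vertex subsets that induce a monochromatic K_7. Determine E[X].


Let X = Σ_S X_S over the C(19, 7) = 50388 subsets S of size 7, where X_S = 1 if the K_7 on S is monochromatic.
For a fixed S, the K_7 on S has C(7, 2) = 21 edges. P[all 21 edges red] = (1/2)^21, and likewise for blue, so P[monochromatic] = 2·(1/2)^21 = 2^{1 − 21} = 1/1048576.
By linearity of expectation: E[X] = C(19, 7) · 2^{1 − 21} = 50388 · 1/1048576 = 12597/262144.
Numerically: E[X] ≈ 0.048.

E[X] = C(19,7)·2^(1−C(7,2)) = 12597/262144 ≈ 0.048.


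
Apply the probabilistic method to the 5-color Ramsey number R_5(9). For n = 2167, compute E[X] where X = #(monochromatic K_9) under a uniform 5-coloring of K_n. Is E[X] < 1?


E[X] = C(2167, 9) · 5^{1 − 36} = 2855899084841489792706810 · 5^{−35} = 2855899084841489792706810/2910383045673370361328125.
As a reduced fraction: E[X] = 571179816968297958541362/582076609134674072265625 ≈ 0.98128.
Is E[X] < 1? YES.
Since E[X] < 1, there exists a 5-coloring of K_{2167} with no monochromatic K_9; hence R_5(9) > 2167.

E[X] = 571179816968297958541362/582076609134674072265625 ≈ 0.98128; E[X] < 1, so R_5(9) > 2167.


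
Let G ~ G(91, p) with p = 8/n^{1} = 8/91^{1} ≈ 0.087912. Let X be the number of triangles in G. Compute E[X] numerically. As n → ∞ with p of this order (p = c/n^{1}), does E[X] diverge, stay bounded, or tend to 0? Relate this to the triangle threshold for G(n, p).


Number of potential triangles: C(91, 3) = 121485.
Each occurs with probability p³ ≈ (0.087912)³ ≈ 6.7943167e-04.
By linearity: E[X] = C(91, 3)·p³ ≈ 121485 · 6.7943167e-04 ≈ 82.54076.
Here α = 1, so p = 8/n is exactly at the triangle threshold p ~ 1/n. Asymptotically E[X] → c³/6 = 8³/6 = 256/3 ≈ 85.33333, a bounded constant. In this regime the triangle count is asymptotically Poisson(c³/6).

E[X] ≈ 82.54076; in regime p = Θ(1/n^{1}) E[X] stays bounded (at the triangle threshold p ~ 1/n).


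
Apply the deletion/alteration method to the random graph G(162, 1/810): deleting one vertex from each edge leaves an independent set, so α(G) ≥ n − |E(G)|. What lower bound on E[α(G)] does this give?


E[|E(G)|] = C(162, 2)·p = 13041 · (1/810) = 161/10.
E[α(G)] ≥ n − E[|E(G)|] = 162 − 161/10 = 1459/10.
Numerically: ≈ 145.90000.
(This is only a lower bound; the true E[α(G)] may be larger.)

E[α(G)] ≥ 1459/10 ≈ 145.90000.


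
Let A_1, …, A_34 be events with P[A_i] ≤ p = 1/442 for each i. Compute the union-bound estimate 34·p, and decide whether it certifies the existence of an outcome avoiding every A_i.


Union bound: P[∪_{i=1}^{34} A_i] ≤ Σ_i P[A_i] ≤ 34·p = 34·(1/442) = 1/13.
Numerically: 1/13 ≈ 0.076923.
Is 1/13 < 1? YES.
Since P[∪ A_i] ≤ 1/13 < 1, the complement has P[∩ A_i^c] ≥ 1 − 1/13 = 12/13 > 0, so some outcome avoids every A_i.

34·p = 1/13 ≈ 0.076923; existence CERTIFIED by the union bound.


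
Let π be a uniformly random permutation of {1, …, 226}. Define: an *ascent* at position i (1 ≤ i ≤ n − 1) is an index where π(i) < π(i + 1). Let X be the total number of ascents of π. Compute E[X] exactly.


Write X = Σ X_I over i = 1, …, 225, with X_I the indicator of one ascent.
There are 225 indicators.
For each fixed i, the pair (π(i), π(i+1)) is a uniformly random ordered pair of distinct values from {1, …, 226}; by symmetry P[π(i) < π(i+1)] = 1/2.
By linearity: E[X] = 225 · (1/2) = (226 − 1) · (1/2) = 225/2 ≈ 112.500.

E[X] = 225/2 = 112.500.


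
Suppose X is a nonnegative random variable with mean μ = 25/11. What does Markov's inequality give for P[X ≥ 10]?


μ = E[X] = 25/11, a = 10.
Markov: P[X ≥ 10] ≤ μ/a = (25/11)/10 = 5/22.
Numerically: ≈ 0.2273.
(Since a = 10 > μ = 2.2727, the bound 5/22 is < 1 and informative.)

P[X ≥ 10] ≤ 5/22 ≈ 0.2273.


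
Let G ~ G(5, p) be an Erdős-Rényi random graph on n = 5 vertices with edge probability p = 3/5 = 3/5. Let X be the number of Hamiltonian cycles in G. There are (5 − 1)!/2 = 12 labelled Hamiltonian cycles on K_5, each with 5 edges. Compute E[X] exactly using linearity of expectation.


K_5 has (5 − 1)!/2 = 12 labelled Hamiltonian cycles.
For each such Hamiltonian cycle H, let X_H = 1 if all 5 edges of H are present in G. Then P[X_H = 1] = p^{5} = (3/5)^{5} = 243/3125.
By linearity: E[X] = Σ_H E[X_H] = 12 · p^{5} = 12 · 243/3125 = 2916/3125.
Numerically: E[X] ≈ 0.933.

E[X] = 12 · (3/5)^{5} = 2916/3125 ≈ 0.933.


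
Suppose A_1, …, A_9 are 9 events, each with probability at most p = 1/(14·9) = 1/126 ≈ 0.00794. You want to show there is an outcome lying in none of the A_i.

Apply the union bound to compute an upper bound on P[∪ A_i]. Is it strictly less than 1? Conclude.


Union bound: P[∪_{i=1}^{9} A_i] ≤ Σ_i P[A_i] ≤ 9·p = 9·(1/126) = 1/14.
Numerically: 1/14 ≈ 0.07143.
Is 1/14 < 1? YES.
Since P[∪ A_i] ≤ 1/14 < 1, the complement has P[∩ A_i^c] ≥ 1 − 1/14 = 13/14 > 0, so some outcome avoids every A_i.

9·p = 1/14 ≈ 0.07143; existence CERTIFIED by the union bound.


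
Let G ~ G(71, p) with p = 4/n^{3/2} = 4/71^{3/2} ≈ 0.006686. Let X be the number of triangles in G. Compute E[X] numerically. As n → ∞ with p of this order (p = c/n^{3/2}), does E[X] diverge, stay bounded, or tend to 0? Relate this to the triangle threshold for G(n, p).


Number of potential triangles: C(71, 3) = 57155.
Each occurs with probability p³ ≈ (0.006686)³ ≈ 2.988941e-07.
By linearity: E[X] = C(71, 3)·p³ ≈ 57155 · 2.988941e-07 ≈ 0.0171.
Since α = 3/2 > 1, p = c/n^{3/2} = o(1/n) is below the triangle threshold p ~ 1/n. Asymptotically E[X] ~ (c³/6)·n^{3(1−α)} = (4³/6)·n^{-1.5} → 0, so by Markov's inequality G has no triangles w.h.p.

E[X] ≈ 0.0171; in regime p = Θ(1/n^{3/2}) E[X] tends to 0 (below the triangle threshold p ~ 1/n).


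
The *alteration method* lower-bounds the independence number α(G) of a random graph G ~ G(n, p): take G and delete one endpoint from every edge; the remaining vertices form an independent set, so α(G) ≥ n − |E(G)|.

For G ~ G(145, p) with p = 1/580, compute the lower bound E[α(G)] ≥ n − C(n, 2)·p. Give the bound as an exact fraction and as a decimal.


E[|E(G)|] = C(145, 2)·p = 10440 · (1/580) = 18.
E[α(G)] ≥ n − E[|E(G)|] = 145 − 18 = 127.
Numerically: ≈ 127.000.
(This is only a lower bound; the true E[α(G)] may be larger.)

E[α(G)] ≥ 127 ≈ 127.000.


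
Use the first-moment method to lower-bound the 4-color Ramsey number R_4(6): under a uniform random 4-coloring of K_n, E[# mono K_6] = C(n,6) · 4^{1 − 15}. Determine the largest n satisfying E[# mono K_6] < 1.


We need C(n, 6) · 4^{1 − 15} < 1, i.e. C(n, 6) < 4^{15 − 1} = 268435456.
Check values of n near the boundary:
  n = 77: C(77, 6) = 237093780; 237093780 < 268435456? YES
  n = 78: C(78, 6) = 256851595; 256851595 < 268435456? YES
  n = 79: C(79, 6) = 277962685; 277962685 < 268435456? NO
  n = 80: C(80, 6) = 300500200; 300500200 < 268435456? NO
The largest n with C(n, 6) < 268435456 is n = 78 (where E[X] = 256851595/268435456 ≈ 0.95685). Hence R_4(6) > 78, i.e. R_4(6) ≥ 79.

Largest n = 78; hence R_4(6) > 78.


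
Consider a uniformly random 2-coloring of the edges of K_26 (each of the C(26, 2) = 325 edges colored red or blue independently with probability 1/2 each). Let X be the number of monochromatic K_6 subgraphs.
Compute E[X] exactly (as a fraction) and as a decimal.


Let X = Σ_S X_S over the C(26, 6) = 230230 subsets S of size 6, where X_S = 1 if the K_6 on S is monochromatic.
For a fixed S, the K_6 on S has C(6, 2) = 15 edges. P[all 15 edges red] = (1/2)^15, and likewise for blue, so P[monochromatic] = 2·(1/2)^15 = 2^{1 − 15} = 1/16384.
By linearity of expectation: E[X] = C(26, 6) · 2^{1 − 15} = 230230 · 1/16384 = 115115/8192.
Numerically: E[X] ≈ 14.05212.

E[X] = C(26,6)·2^(1−C(6,2)) = 115115/8192 ≈ 14.05212.


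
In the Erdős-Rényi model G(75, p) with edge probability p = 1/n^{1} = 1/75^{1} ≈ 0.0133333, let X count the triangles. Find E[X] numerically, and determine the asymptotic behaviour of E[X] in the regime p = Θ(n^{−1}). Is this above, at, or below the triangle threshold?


Number of potential triangles: C(75, 3) = 67525.
Each occurs with probability p³ ≈ (0.0133333)³ ≈ 2.37037037e-06.
By linearity: E[X] = C(75, 3)·p³ ≈ 67525 · 2.37037037e-06 ≈ 0.160059.
Here α = 1, so p = 1/n is exactly at the triangle threshold p ~ 1/n. Asymptotically E[X] → c³/6 = 1³/6 = 1/6 ≈ 0.166667, a bounded constant. In this regime the triangle count is asymptotically Poisson(c³/6).

E[X] ≈ 0.160059; in regime p = Θ(1/n^{1}) E[X] stays bounded (at the triangle threshold p ~ 1/n).


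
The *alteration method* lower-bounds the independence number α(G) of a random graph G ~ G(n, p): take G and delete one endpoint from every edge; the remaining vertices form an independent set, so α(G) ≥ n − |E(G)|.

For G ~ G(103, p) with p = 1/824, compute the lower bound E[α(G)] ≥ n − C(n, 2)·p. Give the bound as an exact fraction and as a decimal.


E[|E(G)|] = C(103, 2)·p = 5253 · (1/824) = 51/8.
E[α(G)] ≥ n − E[|E(G)|] = 103 − 51/8 = 773/8.
Numerically: ≈ 96.625.
(This is only a lower bound; the true E[α(G)] may be larger.)

E[α(G)] ≥ 773/8 ≈ 96.625.


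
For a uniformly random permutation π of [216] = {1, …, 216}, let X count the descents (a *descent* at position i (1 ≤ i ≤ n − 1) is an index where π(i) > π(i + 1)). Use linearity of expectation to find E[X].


Write X = Σ X_I over i = 1, …, 215, with X_I the indicator of one descent.
There are 215 indicators.
For each fixed i, the pair (π(i), π(i+1)) is a uniformly random ordered pair of distinct values from {1, …, 216}; by symmetry P[π(i) > π(i+1)] = 1/2.
By linearity: E[X] = 215 · (1/2) = (216 − 1) · (1/2) = 215/2 ≈ 107.5000.

E[X] = 215/2 = 107.5000.
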